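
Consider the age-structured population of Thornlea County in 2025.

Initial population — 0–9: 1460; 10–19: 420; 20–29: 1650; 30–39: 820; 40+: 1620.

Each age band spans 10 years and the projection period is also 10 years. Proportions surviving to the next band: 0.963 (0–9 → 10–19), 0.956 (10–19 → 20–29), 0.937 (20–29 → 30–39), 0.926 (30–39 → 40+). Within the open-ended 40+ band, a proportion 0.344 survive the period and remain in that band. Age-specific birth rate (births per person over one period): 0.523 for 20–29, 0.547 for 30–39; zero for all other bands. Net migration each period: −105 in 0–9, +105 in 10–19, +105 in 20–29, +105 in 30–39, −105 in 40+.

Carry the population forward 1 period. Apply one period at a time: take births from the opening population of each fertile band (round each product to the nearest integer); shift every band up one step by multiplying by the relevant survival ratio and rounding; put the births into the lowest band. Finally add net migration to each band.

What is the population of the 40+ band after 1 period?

1211

— Period 1 —
Births: 1650 * 0.523 = 863 ; 820 * 0.547 = 449 — total 1312
10–19: 1460 * 0.963 = 1406
20–29: 420 * 0.956 = 402
30–39: 1650 * 0.937 = 1546
40+: 820 * 0.926 + 1620 * 0.344 = 759 + 557 = 1316
Net migration: 0–9 − 105 → 1207; 10–19 + 105 → 1511; 20–29 + 105 → 507; 30–39 + 105 → 1651; 40+ − 105 → 1211
End of period: [1207, 1511, 507, 1651, 1211]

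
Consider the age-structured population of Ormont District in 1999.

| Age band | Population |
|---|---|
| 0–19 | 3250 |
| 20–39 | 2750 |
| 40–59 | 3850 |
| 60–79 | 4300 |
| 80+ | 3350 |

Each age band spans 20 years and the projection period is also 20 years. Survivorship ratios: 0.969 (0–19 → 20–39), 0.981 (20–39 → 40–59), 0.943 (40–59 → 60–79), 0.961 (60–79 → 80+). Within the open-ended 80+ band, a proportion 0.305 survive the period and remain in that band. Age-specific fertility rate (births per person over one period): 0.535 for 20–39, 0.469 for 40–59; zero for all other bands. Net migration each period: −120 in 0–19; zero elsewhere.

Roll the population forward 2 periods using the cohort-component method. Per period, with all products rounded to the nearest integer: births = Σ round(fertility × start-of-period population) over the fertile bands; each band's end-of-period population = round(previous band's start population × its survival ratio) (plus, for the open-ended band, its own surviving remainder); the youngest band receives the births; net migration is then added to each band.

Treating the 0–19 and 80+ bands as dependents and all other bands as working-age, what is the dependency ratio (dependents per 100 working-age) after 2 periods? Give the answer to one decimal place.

90.8

(Groups numbered youngest = 1 to oldest = 5.)
Period 1.
Births: 2750 × 0.535 = 1471 ; 3850 × 0.469 = 1806 — total 3277
Group 2: 3250 × 0.969 = 3149
Group 3: 2750 × 0.981 = 2698
Group 4: 3850 × 0.943 = 3631
Group 5: 4300 × 0.961 + 3350 × 0.305 = 4132 + 1022 = 5154
Net migration: Group 1 − 120 → 3157
Giving 3157 / 3149 / 2698 / 3631 / 5154.
Period 2.
Births: 3149 × 0.535 = 1685 ; 2698 × 0.469 = 1265 — total 2950
Group 2: 3157 × 0.969 = 3059
Group 3: 3149 × 0.981 = 3089
Group 4: 2698 × 0.943 = 2544
Group 5: 3631 × 0.961 + 5154 × 0.305 = 3489 + 1572 = 5061
Net migration: Group 1 − 120 → 2830
Giving 2830 / 3059 / 3089 / 2544 / 5061.
Dependents (band 0–19 + band 80+) = 2830 + 5061 = 7891; working-age = 8692; ratio = 7891/8692 × 100 = 90.8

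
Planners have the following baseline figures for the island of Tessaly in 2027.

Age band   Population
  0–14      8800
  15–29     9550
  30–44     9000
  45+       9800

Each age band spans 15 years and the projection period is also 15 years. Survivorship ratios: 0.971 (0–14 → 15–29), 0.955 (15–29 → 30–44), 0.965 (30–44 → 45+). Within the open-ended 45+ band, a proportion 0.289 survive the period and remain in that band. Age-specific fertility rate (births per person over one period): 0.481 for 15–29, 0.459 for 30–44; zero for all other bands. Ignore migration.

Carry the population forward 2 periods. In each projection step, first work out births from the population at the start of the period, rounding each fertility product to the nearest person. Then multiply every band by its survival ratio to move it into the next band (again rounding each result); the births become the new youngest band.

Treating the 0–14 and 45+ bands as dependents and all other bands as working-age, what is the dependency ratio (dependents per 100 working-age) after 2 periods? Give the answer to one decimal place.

[period 1]
Births: 9550 * 0.481 = 4594, 9000 * 0.459 = 4131 → total 8725
15–29: 8800 * 0.971 = 8545
30–44: 9550 * 0.955 = 9120
45+: 9000 * 0.965 + 9800 * 0.289 = 8685 + 2832 = 11517
Giving 8725 / 8545 / 9120 / 11517.
[period 2]
Births: 8545 * 0.481 = 4110, 9120 * 0.459 = 4186 → total 8296
15–29: 8725 * 0.971 = 8472
30–44: 8545 * 0.955 = 8160
45+: 9120 * 0.965 + 11517 * 0.289 = 8801 + 3328 = 12129
Giving 8296 / 8472 / 8160 / 12129.
Dependents (band 0–14 + band 45+) = 8296 + 12129 = 20425; working-age = 16632; ratio = 20425/16632 × 100 = 122.8

122.8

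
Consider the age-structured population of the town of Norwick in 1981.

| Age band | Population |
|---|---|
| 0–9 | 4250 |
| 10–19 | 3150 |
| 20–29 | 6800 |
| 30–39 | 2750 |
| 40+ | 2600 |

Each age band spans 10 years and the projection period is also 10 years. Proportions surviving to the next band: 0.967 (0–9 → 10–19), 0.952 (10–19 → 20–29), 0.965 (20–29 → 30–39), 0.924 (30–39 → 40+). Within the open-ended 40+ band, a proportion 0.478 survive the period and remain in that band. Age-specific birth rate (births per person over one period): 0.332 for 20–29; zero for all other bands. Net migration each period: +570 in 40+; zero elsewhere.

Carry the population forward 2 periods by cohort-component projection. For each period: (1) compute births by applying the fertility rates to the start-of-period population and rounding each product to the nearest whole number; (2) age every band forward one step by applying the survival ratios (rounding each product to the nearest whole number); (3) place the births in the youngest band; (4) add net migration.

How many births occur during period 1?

Period 1.
Births: 6800 * 0.332 = 2258
10–19: 4250 * 0.967 = 4110
20–29: 3150 * 0.952 = 2999
30–39: 6800 * 0.965 = 6562
40+: 2750 * 0.924 + 2600 * 0.478 = 2541 + 1243 = 3784
Net migration: 40+ + 570 → 4354
Population now: 0–9=2258, 10–19=4110, 20–29=2999, 30–39=6562, 40+=4354

2258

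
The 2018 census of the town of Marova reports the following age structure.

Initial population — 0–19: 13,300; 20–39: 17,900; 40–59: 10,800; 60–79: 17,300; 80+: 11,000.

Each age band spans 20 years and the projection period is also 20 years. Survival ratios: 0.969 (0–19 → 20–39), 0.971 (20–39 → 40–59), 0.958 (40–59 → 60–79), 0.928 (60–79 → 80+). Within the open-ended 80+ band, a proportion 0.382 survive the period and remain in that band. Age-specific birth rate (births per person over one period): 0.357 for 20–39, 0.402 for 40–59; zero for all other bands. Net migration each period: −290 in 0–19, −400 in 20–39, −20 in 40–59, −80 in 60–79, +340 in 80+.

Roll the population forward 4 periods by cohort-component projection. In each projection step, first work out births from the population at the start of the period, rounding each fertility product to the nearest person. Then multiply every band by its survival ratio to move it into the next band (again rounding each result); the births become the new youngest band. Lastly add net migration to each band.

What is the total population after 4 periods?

Period 1.
Births: 17900 × 0.357 = 6390, 10800 × 0.402 = 4342 ⇒ total 10732
20–39: 13300 × 0.969 = 12888
40–59: 17900 × 0.971 = 17381
60–79: 10800 × 0.958 = 10346
80+: 17300 × 0.928 + 11000 × 0.382 = 16054 + 4202 = 20256
Net migration: 0–19 − 290 → 10442; 20–39 − 400 → 12488; 40–59 − 20 → 17361; 60–79 − 80 → 10266; 80+ + 340 → 20596
End of period: [10442, 12488, 17361, 10266, 20596]
Period 2.
Births: 12488 × 0.357 = 4458, 17361 × 0.402 = 6979 ⇒ total 11437
20–39: 10442 × 0.969 = 10118
40–59: 12488 × 0.971 = 12126
60–79: 17361 × 0.958 = 16632
80+: 10266 × 0.928 + 20596 × 0.382 = 9527 + 7868 = 17395
Net migration: 0–19 − 290 → 11147; 20–39 − 400 → 9718; 40–59 − 20 → 12106; 60–79 − 80 → 16552; 80+ + 340 → 17735
End of period: [11147, 9718, 12106, 16552, 17735]
Period 3.
Births: 9718 × 0.357 = 3469, 12106 × 0.402 = 4867 ⇒ total 8336
20–39: 11147 × 0.969 = 10801
40–59: 9718 × 0.971 = 9436
60–79: 12106 × 0.958 = 11598
80+: 16552 × 0.928 + 17735 × 0.382 = 15360 + 6775 = 22135
Net migration: 0–19 − 290 → 8046; 20–39 − 400 → 10401; 40–59 − 20 → 9416; 60–79 − 80 → 11518; 80+ + 340 → 22475
End of period: [8046, 10401, 9416, 11518, 22475]
Period 4.
Births: 10401 × 0.357 = 3713, 9416 × 0.402 = 3785 ⇒ total 7498
20–39: 8046 × 0.969 = 7797
40–59: 10401 × 0.971 = 10099
60–79: 9416 × 0.958 = 9021
80+: 11518 × 0.928 + 22475 × 0.382 = 10689 + 8585 = 19274
Net migration: 0–19 − 290 → 7208; 20–39 − 400 → 7397; 40–59 − 20 → 10079; 60–79 − 80 → 8941; 80+ + 340 → 19614
End of period: [7208, 7397, 10079, 8941, 19614]
Total after period 4: 7208 + 7397 + 10079 + 8941 + 19614 = 53239

53239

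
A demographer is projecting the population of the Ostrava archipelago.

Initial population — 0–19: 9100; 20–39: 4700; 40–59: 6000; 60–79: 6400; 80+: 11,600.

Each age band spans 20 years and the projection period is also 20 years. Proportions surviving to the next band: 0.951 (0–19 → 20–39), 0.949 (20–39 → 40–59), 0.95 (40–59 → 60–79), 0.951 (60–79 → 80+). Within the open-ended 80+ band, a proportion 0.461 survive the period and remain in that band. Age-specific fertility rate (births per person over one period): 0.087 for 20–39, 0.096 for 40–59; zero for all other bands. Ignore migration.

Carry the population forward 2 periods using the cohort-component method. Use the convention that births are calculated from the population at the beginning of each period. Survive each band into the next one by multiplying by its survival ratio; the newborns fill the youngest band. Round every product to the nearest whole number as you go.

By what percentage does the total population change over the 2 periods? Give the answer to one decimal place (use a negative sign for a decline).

Period 1.
Births: 4700 × 0.087 = 409  |  6000 × 0.096 = 576 → total 985
20–39: 9100 × 0.951 = 8654
40–59: 4700 × 0.949 = 4460
60–79: 6000 × 0.95 = 5700
80+: 6400 × 0.951 + 11600 × 0.461 = 6086 + 5348 = 11434
Population now: 0–19=985, 20–39=8654, 40–59=4460, 60–79=5700, 80+=11434
Period 2.
Births: 8654 × 0.087 = 753  |  4460 × 0.096 = 428 → total 1181
20–39: 985 × 0.951 = 937
40–59: 8654 × 0.949 = 8213
60–79: 4460 × 0.95 = 4237
80+: 5700 × 0.951 + 11434 × 0.461 = 5421 + 5271 = 10692
Population now: 0–19=1181, 20–39=937, 40–59=8213, 60–79=4237, 80+=10692
Total: 37800 → 25260; change = -12540; percentage change = -33.2%

-33.2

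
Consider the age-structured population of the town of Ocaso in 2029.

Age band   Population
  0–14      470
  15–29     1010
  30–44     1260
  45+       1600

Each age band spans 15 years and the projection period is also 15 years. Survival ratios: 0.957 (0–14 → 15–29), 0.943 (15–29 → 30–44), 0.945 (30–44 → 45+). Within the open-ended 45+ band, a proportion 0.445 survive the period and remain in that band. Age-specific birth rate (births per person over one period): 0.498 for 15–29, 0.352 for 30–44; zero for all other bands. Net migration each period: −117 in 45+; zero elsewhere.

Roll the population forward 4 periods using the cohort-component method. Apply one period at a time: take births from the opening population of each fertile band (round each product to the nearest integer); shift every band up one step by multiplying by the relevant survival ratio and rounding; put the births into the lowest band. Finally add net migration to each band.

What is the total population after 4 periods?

Period 1:
Births: 1010 × 0.498 = 503, 1260 × 0.352 = 444 ⇒ total 947
15–29: 470 × 0.957 = 450
30–44: 1010 × 0.943 = 952
45+: 1260 × 0.945 + 1600 × 0.445 = 1191 + 712 = 1903
Net migration: 45+ − 117 → 1786
Giving 947 / 450 / 952 / 1786.
Period 2:
Births: 450 × 0.498 = 224, 952 × 0.352 = 335 ⇒ total 559
15–29: 947 × 0.957 = 906
30–44: 450 × 0.943 = 424
45+: 952 × 0.945 + 1786 × 0.445 = 900 + 795 = 1695
Net migration: 45+ − 117 → 1578
Giving 559 / 906 / 424 / 1578.
Period 3:
Births: 906 × 0.498 = 451, 424 × 0.352 = 149 ⇒ total 600
15–29: 559 × 0.957 = 535
30–44: 906 × 0.943 = 854
45+: 424 × 0.945 + 1578 × 0.445 = 401 + 702 = 1103
Net migration: 45+ − 117 → 986
Giving 600 / 535 / 854 / 986.
Period 4:
Births: 535 × 0.498 = 266, 854 × 0.352 = 301 ⇒ total 567
15–29: 600 × 0.957 = 574
30–44: 535 × 0.943 = 505
45+: 854 × 0.945 + 986 × 0.445 = 807 + 439 = 1246
Net migration: 45+ − 117 → 1129
Giving 567 / 574 / 505 / 1129.
Total after period 4: 567 + 574 + 505 + 1129 = 2775

2775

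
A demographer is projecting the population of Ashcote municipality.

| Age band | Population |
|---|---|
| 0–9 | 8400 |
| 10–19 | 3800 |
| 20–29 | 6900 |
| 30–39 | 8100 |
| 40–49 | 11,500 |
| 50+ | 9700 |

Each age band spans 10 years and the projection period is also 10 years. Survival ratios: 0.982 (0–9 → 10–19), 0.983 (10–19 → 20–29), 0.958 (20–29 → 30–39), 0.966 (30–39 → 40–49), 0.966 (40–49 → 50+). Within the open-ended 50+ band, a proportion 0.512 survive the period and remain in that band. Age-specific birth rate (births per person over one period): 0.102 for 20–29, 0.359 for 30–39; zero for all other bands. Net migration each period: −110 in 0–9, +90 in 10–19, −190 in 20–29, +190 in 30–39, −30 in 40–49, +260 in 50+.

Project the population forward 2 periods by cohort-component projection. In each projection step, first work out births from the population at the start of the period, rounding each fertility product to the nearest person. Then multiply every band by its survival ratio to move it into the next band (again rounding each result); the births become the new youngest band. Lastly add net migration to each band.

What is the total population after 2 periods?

Let band 1 be 0–9 through band 6 = 50+.
— Period 1 —
Births: 6900 × 0.102 = 704  |  8100 × 0.359 = 2908 — total 3612
Band 2: 8400 × 0.982 = 8249
Band 3: 3800 × 0.983 = 3735
Band 4: 6900 × 0.958 = 6610
Band 5: 8100 × 0.966 = 7825
Band 6: 11500 × 0.966 + 9700 × 0.512 = 11109 + 4966 = 16075
Net migration: Band 1 − 110 → 3502; Band 2 + 90 → 8339; Band 3 − 190 → 3545; Band 4 + 190 → 6800; Band 5 − 30 → 7795; Band 6 + 260 → 16335
Population now: 0–9=3502, 10–19=8339, 20–29=3545, 30–39=6800, 40–49=7795, 50+=16335
— Period 2 —
Births: 3545 × 0.102 = 362  |  6800 × 0.359 = 2441 — total 2803
Band 2: 3502 × 0.982 = 3439
Band 3: 8339 × 0.983 = 8197
Band 4: 3545 × 0.958 = 3396
Band 5: 6800 × 0.966 = 6569
Band 6: 7795 × 0.966 + 16335 × 0.512 = 7530 + 8364 = 15894
Net migration: Band 1 − 110 → 2693; Band 2 + 90 → 3529; Band 3 − 190 → 8007; Band 4 + 190 → 3586; Band 5 − 30 → 6539; Band 6 + 260 → 16154
Population now: 0–9=2693, 10–19=3529, 20–29=8007, 30–39=3586, 40–49=6539, 50+=16154
Total after period 2: 2693 + 3529 + 8007 + 3586 + 6539 + 16154 = 40508

40508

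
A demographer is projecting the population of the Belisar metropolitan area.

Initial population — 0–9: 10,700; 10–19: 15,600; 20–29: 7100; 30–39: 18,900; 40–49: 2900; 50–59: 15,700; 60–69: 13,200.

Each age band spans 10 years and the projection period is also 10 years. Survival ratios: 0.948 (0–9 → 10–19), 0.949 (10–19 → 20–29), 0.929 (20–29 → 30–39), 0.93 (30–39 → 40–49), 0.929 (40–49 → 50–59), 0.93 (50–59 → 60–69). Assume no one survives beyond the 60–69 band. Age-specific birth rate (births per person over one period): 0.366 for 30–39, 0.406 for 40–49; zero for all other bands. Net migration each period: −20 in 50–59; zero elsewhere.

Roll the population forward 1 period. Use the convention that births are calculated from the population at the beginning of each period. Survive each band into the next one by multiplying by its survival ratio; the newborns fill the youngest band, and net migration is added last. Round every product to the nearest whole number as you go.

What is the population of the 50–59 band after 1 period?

2674

Numbering the bands 1..7 from youngest to oldest:
Period 1:
Births: 18900 × 0.366 = 6917  |  2900 × 0.406 = 1177 → 8094
Band 2: 10700 × 0.948 = 10144
Band 3: 15600 × 0.949 = 14804
Band 4: 7100 × 0.929 = 6596
Band 5: 18900 × 0.93 = 17577
Band 6: 2900 × 0.929 = 2694
Band 7: 15700 × 0.93 = 14601
Net migration: Band 6 − 20 → 2674
→ [8094, 10144, 14804, 6596, 17577, 2674, 14601]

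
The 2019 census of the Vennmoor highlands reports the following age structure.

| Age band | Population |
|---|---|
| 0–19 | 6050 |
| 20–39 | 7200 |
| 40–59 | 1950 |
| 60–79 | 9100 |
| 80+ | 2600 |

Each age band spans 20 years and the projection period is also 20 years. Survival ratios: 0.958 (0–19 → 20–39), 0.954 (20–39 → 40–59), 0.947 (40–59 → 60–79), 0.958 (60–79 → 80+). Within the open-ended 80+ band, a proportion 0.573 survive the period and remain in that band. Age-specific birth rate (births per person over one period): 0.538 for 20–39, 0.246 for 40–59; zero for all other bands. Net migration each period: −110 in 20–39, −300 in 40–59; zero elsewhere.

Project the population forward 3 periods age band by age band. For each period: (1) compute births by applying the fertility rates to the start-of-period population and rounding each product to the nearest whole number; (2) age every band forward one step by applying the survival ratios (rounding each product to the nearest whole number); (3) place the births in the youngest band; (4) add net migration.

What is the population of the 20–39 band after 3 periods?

Let band 1 be 0–19 through band 5 = 80+.
Period 1.
Births: 7200 × 0.538 = 3874, 1950 × 0.246 = 480 ⇒ total 4354
Band 2: 6050 × 0.958 = 5796
Band 3: 7200 × 0.954 = 6869
Band 4: 1950 × 0.947 = 1847
Band 5: 9100 × 0.958 + 2600 × 0.573 = 8718 + 1490 = 10208
Net migration: Band 2 − 110 → 5686; Band 3 − 300 → 6569
→ [4354, 5686, 6569, 1847, 10208]
Period 2.
Births: 5686 × 0.538 = 3059, 6569 × 0.246 = 1616 ⇒ total 4675
Band 2: 4354 × 0.958 = 4171
Band 3: 5686 × 0.954 = 5424
Band 4: 6569 × 0.947 = 6221
Band 5: 1847 × 0.958 + 10208 × 0.573 = 1769 + 5849 = 7618
Net migration: Band 2 − 110 → 4061; Band 3 − 300 → 5124
→ [4675, 4061, 5124, 6221, 7618]
Period 3.
Births: 4061 × 0.538 = 2185, 5124 × 0.246 = 1261 ⇒ total 3446
Band 2: 4675 × 0.958 = 4479
Band 3: 4061 × 0.954 = 3874
Band 4: 5124 × 0.947 = 4852
Band 5: 6221 × 0.958 + 7618 × 0.573 = 5960 + 4365 = 10325
Net migration: Band 2 − 110 → 4369; Band 3 − 300 → 3574
→ [3446, 4369, 3574, 4852, 10325]

4369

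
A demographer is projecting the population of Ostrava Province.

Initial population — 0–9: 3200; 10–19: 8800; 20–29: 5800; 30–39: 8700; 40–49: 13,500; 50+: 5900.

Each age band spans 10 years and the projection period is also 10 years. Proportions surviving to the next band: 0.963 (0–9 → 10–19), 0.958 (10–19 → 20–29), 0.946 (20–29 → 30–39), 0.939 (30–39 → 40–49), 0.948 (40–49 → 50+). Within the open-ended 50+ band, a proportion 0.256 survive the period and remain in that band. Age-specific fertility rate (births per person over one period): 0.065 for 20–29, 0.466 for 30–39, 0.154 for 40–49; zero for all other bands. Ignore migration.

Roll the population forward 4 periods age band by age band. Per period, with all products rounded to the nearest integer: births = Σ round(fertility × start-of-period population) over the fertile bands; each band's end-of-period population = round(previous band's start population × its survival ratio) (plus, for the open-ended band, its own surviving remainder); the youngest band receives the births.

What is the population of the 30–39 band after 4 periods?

(Bands numbered youngest = 1 to oldest = 6.)
[period 1]
Births: 5800 × 0.065 = 377, 8700 × 0.466 = 4054, 13500 × 0.154 = 2079 → 6510
Band 2: 3200 × 0.963 = 3082
Band 3: 8800 × 0.958 = 8430
Band 4: 5800 × 0.946 = 5487
Band 5: 8700 × 0.939 = 8169
Band 6: 13500 × 0.948 + 5900 × 0.256 = 12798 + 1510 = 14308
Population now: 0–9=6510, 10–19=3082, 20–29=8430, 30–39=5487, 40–49=8169, 50+=14308
[period 2]
Births: 8430 × 0.065 = 548, 5487 × 0.466 = 2557, 8169 × 0.154 = 1258 → 4363
Band 2: 6510 × 0.963 = 6269
Band 3: 3082 × 0.958 = 2953
Band 4: 8430 × 0.946 = 7975
Band 5: 5487 × 0.939 = 5152
Band 6: 8169 × 0.948 + 14308 × 0.256 = 7744 + 3663 = 11407
Population now: 0–9=4363, 10–19=6269, 20–29=2953, 30–39=7975, 40–49=5152, 50+=11407
[period 3]
Births: 2953 × 0.065 = 192, 7975 × 0.466 = 3716, 5152 × 0.154 = 793 → 4701
Band 2: 4363 × 0.963 = 4202
Band 3: 6269 × 0.958 = 6006
Band 4: 2953 × 0.946 = 2794
Band 5: 7975 × 0.939 = 7489
Band 6: 5152 × 0.948 + 11407 × 0.256 = 4884 + 2920 = 7804
Population now: 0–9=4701, 10–19=4202, 20–29=6006, 30–39=2794, 40–49=7489, 50+=7804
[period 4]
Births: 6006 × 0.065 = 390, 2794 × 0.466 = 1302, 7489 × 0.154 = 1153 → 2845
Band 2: 4701 × 0.963 = 4527
Band 3: 4202 × 0.958 = 4026
Band 4: 6006 × 0.946 = 5682
Band 5: 2794 × 0.939 = 2624
Band 6: 7489 × 0.948 + 7804 × 0.256 = 7100 + 1998 = 9098
Population now: 0–9=2845, 10–19=4527, 20–29=4026, 30–39=5682, 40–49=2624, 50+=9098

5682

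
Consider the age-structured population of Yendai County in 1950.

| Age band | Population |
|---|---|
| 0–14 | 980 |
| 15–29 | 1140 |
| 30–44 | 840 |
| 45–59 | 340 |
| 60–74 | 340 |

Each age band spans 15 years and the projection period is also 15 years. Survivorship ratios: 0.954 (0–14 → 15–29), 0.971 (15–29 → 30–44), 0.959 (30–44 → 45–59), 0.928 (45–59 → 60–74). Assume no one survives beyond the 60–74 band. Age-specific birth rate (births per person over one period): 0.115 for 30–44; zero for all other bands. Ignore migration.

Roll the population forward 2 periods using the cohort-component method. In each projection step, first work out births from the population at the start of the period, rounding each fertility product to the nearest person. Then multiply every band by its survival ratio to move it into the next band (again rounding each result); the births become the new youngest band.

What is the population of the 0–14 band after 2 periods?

127

— Period 1 —
Births: 840 * 0.115 = 97
15–29: 980 * 0.954 = 935
30–44: 1140 * 0.971 = 1107
45–59: 840 * 0.959 = 806
60–74: 340 * 0.928 = 316
Population now: 0–14=97, 15–29=935, 30–44=1107, 45–59=806, 60–74=316
— Period 2 —
Births: 1107 * 0.115 = 127
15–29: 97 * 0.954 = 93
30–44: 935 * 0.971 = 908
45–59: 1107 * 0.959 = 1062
60–74: 806 * 0.928 = 748
Population now: 0–14=127, 15–29=93, 30–44=908, 45–59=1062, 60–74=748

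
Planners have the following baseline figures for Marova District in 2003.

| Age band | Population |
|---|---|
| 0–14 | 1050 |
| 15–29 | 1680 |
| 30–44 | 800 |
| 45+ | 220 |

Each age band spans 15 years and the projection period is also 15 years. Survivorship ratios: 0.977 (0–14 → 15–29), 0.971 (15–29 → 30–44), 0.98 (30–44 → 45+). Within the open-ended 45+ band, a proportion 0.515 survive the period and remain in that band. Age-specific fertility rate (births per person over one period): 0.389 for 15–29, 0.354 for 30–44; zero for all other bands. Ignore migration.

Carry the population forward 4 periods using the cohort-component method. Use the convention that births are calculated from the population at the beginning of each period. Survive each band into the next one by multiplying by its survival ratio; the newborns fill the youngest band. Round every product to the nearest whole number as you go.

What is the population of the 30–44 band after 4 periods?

926

Call the bands 1 to 4, youngest first.
Period 1.
Births: 1680 × 0.389 = 654  |  800 × 0.354 = 283 → 937
Band 2: 1050 × 0.977 = 1026
Band 3: 1680 × 0.971 = 1631
Band 4: 800 × 0.98 + 220 × 0.515 = 784 + 113 = 897
→ [937, 1026, 1631, 897]
Period 2.
Births: 1026 × 0.389 = 399  |  1631 × 0.354 = 577 → 976
Band 2: 937 × 0.977 = 915
Band 3: 1026 × 0.971 = 996
Band 4: 1631 × 0.98 + 897 × 0.515 = 1598 + 462 = 2060
→ [976, 915, 996, 2060]
Period 3.
Births: 915 × 0.389 = 356  |  996 × 0.354 = 353 → 709
Band 2: 976 × 0.977 = 954
Band 3: 915 × 0.971 = 888
Band 4: 996 × 0.98 + 2060 × 0.515 = 976 + 1061 = 2037
→ [709, 954, 888, 2037]
Period 4.
Births: 954 × 0.389 = 371  |  888 × 0.354 = 314 → 685
Band 2: 709 × 0.977 = 693
Band 3: 954 × 0.971 = 926
Band 4: 888 × 0.98 + 2037 × 0.515 = 870 + 1049 = 1919
→ [685, 693, 926, 1919]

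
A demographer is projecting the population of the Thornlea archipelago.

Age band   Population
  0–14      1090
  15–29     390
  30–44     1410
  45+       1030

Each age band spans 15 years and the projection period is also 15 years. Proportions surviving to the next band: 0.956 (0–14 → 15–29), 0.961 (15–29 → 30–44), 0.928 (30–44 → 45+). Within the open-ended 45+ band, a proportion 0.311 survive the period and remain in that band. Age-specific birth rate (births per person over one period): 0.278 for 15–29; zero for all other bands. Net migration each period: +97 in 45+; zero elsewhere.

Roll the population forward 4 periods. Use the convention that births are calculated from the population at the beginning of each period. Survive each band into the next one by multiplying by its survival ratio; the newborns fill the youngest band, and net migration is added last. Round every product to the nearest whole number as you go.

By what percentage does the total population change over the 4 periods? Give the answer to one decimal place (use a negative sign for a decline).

-75.2

Period 1.
Births: 390 * 0.278 = 108
15–29: 1090 * 0.956 = 1042
30–44: 390 * 0.961 = 375
45+: 1410 * 0.928 + 1030 * 0.311 = 1308 + 320 = 1628
Net migration: 45+ + 97 → 1725
→ [108, 1042, 375, 1725]
Period 2.
Births: 1042 * 0.278 = 290
15–29: 108 * 0.956 = 103
30–44: 1042 * 0.961 = 1001
45+: 375 * 0.928 + 1725 * 0.311 = 348 + 536 = 884
Net migration: 45+ + 97 → 981
→ [290, 103, 1001, 981]
Period 3.
Births: 103 * 0.278 = 29
15–29: 290 * 0.956 = 277
30–44: 103 * 0.961 = 99
45+: 1001 * 0.928 + 981 * 0.311 = 929 + 305 = 1234
Net migration: 45+ + 97 → 1331
→ [29, 277, 99, 1331]
Period 4.
Births: 277 * 0.278 = 77
15–29: 29 * 0.956 = 28
30–44: 277 * 0.961 = 266
45+: 99 * 0.928 + 1331 * 0.311 = 92 + 414 = 506
Net migration: 45+ + 97 → 603
→ [77, 28, 266, 603]
Total: 3920 → 974; change = -2946; percentage change = -75.2%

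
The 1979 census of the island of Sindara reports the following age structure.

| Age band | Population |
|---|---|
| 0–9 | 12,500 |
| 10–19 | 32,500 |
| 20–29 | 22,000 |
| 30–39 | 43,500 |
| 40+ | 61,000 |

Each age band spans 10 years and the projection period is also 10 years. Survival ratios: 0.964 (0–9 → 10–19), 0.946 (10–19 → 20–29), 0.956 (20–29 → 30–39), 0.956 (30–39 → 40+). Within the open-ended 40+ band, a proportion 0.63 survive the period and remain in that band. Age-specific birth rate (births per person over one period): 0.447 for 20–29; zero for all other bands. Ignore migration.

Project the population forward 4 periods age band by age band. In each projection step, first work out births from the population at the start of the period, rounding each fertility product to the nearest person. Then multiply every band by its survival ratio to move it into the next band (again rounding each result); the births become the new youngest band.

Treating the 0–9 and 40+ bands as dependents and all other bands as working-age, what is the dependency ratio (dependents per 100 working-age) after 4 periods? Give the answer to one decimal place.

231.1

(Groups numbered youngest = 1 to oldest = 5.)
— Period 1 —
Births: 22000 × 0.447 = 9834
Group 2: 12500 × 0.964 = 12050
Group 3: 32500 × 0.946 = 30745
Group 4: 22000 × 0.956 = 21032
Group 5: 43500 × 0.956 + 61000 × 0.63 = 41586 + 38430 = 80016
→ [9834, 12050, 30745, 21032, 80016]
— Period 2 —
Births: 30745 × 0.447 = 13743
Group 2: 9834 × 0.964 = 9480
Group 3: 12050 × 0.946 = 11399
Group 4: 30745 × 0.956 = 29392
Group 5: 21032 × 0.956 + 80016 × 0.63 = 20107 + 50410 = 70517
→ [13743, 9480, 11399, 29392, 70517]
— Period 3 —
Births: 11399 × 0.447 = 5095
Group 2: 13743 × 0.964 = 13248
Group 3: 9480 × 0.946 = 8968
Group 4: 11399 × 0.956 = 10897
Group 5: 29392 × 0.956 + 70517 × 0.63 = 28099 + 44426 = 72525
→ [5095, 13248, 8968, 10897, 72525]
— Period 4 —
Births: 8968 × 0.447 = 4009
Group 2: 5095 × 0.964 = 4912
Group 3: 13248 × 0.946 = 12533
Group 4: 8968 × 0.956 = 8573
Group 5: 10897 × 0.956 + 72525 × 0.63 = 10418 + 45691 = 56109
→ [4009, 4912, 12533, 8573, 56109]
Dependents (band 0–9 + band 40+) = 4009 + 56109 = 60118; working-age = 26018; ratio = 60118/26018 × 100 = 231.1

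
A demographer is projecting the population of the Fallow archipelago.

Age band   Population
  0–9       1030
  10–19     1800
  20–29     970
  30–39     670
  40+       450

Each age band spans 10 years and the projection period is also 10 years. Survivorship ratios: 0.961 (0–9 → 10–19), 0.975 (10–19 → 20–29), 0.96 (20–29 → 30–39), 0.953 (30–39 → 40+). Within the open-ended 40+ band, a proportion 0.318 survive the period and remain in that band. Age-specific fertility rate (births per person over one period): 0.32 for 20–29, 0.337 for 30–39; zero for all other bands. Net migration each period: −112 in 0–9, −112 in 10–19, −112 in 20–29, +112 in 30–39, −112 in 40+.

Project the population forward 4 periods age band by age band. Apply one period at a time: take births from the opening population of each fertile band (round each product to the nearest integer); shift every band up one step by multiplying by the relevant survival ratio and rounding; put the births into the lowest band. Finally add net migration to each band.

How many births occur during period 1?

536

Numbering the bands 1..5 from youngest to oldest:
After projecting period 1:
Births: 970 * 0.32 = 310 ; 670 * 0.337 = 226 → 536
Band 2: 1030 * 0.961 = 990
Band 3: 1800 * 0.975 = 1755
Band 4: 970 * 0.96 = 931
Band 5: 670 * 0.953 + 450 * 0.318 = 639 + 143 = 782
Net migration: Band 1 − 112 → 424; Band 2 − 112 → 878; Band 3 − 112 → 1643; Band 4 + 112 → 1043; Band 5 − 112 → 670
End of period: [424, 878, 1643, 1043, 670]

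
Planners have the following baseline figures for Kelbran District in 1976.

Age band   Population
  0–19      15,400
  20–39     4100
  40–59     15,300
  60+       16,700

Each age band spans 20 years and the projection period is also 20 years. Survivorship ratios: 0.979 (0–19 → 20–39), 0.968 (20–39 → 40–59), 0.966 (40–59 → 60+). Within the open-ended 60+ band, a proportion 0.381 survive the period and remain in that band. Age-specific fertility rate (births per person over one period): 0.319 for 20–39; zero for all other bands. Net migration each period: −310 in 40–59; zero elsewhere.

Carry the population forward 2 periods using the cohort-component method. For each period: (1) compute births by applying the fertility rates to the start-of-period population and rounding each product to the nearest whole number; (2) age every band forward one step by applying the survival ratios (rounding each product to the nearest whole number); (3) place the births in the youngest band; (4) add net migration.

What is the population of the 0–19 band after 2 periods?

(Groups numbered youngest = 1 to oldest = 4.)
Period 1:
Births: 4100 × 0.319 = 1308
Group 2: 15400 × 0.979 = 15077
Group 3: 4100 × 0.968 = 3969
Group 4: 15300 × 0.966 + 16700 × 0.381 = 14780 + 6363 = 21143
Net migration: Group 3 − 310 → 3659
Population now: 0–19=1308, 20–39=15077, 40–59=3659, 60+=21143
Period 2:
Births: 15077 × 0.319 = 4810
Group 2: 1308 × 0.979 = 1281
Group 3: 15077 × 0.968 = 14595
Group 4: 3659 × 0.966 + 21143 × 0.381 = 3535 + 8055 = 11590
Net migration: Group 3 − 310 → 14285
Population now: 0–19=4810, 20–39=1281, 40–59=14285, 60+=11590

4810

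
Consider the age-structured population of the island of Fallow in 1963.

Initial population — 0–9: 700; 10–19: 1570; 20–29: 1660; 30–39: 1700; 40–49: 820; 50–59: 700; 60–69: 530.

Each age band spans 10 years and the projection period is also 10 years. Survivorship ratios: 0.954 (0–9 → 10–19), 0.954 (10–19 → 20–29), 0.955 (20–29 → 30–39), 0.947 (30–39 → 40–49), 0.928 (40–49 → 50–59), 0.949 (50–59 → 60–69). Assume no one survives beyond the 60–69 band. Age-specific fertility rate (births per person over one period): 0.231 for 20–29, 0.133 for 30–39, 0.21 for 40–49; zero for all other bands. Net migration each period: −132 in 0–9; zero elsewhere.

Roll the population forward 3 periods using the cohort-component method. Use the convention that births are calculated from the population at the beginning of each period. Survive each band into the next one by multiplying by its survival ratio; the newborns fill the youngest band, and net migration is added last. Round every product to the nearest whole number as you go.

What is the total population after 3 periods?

6613

Call the groups 1 to 7, youngest first.
Period 1:
Births: 1660 * 0.231 = 383, 1700 * 0.133 = 226, 820 * 0.21 = 172 ⇒ total 781
Group 2: 700 * 0.954 = 668
Group 3: 1570 * 0.954 = 1498
Group 4: 1660 * 0.955 = 1585
Group 5: 1700 * 0.947 = 1610
Group 6: 820 * 0.928 = 761
Group 7: 700 * 0.949 = 664
Net migration: Group 1 − 132 → 649
Giving 649 / 668 / 1498 / 1585 / 1610 / 761 / 664.
Period 2:
Births: 1498 * 0.231 = 346, 1585 * 0.133 = 211, 1610 * 0.21 = 338 ⇒ total 895
Group 2: 649 * 0.954 = 619
Group 3: 668 * 0.954 = 637
Group 4: 1498 * 0.955 = 1431
Group 5: 1585 * 0.947 = 1501
Group 6: 1610 * 0.928 = 1494
Group 7: 761 * 0.949 = 722
Net migration: Group 1 − 132 → 763
Giving 763 / 619 / 637 / 1431 / 1501 / 1494 / 722.
Period 3:
Births: 637 * 0.231 = 147, 1431 * 0.133 = 190, 1501 * 0.21 = 315 ⇒ total 652
Group 2: 763 * 0.954 = 728
Group 3: 619 * 0.954 = 591
Group 4: 637 * 0.955 = 608
Group 5: 1431 * 0.947 = 1355
Group 6: 1501 * 0.928 = 1393
Group 7: 1494 * 0.949 = 1418
Net migration: Group 1 − 132 → 520
Giving 520 / 728 / 591 / 608 / 1355 / 1393 / 1418.
Total after period 3: 520 + 728 + 591 + 608 + 1355 + 1393 + 1418 = 6613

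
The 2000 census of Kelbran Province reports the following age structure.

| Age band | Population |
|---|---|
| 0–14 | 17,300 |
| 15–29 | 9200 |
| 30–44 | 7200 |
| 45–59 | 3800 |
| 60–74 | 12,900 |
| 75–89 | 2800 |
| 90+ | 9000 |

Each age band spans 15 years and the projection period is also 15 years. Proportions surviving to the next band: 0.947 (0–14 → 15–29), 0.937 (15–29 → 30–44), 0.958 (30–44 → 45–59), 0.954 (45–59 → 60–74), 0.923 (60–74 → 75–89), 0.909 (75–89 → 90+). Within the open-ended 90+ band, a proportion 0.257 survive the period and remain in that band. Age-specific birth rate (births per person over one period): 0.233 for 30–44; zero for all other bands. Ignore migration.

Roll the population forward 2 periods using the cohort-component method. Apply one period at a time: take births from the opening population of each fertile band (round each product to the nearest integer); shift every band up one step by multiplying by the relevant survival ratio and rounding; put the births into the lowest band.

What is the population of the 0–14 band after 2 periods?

2008

Numbering the bands 1..7 from youngest to oldest:
After projecting period 1:
Births: 7200 * 0.233 = 1678
Band 2: 17300 * 0.947 = 16383
Band 3: 9200 * 0.937 = 8620
Band 4: 7200 * 0.958 = 6898
Band 5: 3800 * 0.954 = 3625
Band 6: 12900 * 0.923 = 11907
Band 7: 2800 * 0.909 + 9000 * 0.257 = 2545 + 2313 = 4858
Population now: 0–14=1678, 15–29=16383, 30–44=8620, 45–59=6898, 60–74=3625, 75–89=11907, 90+=4858
After projecting period 2:
Births: 8620 * 0.233 = 2008
Band 2: 1678 * 0.947 = 1589
Band 3: 16383 * 0.937 = 15351
Band 4: 8620 * 0.958 = 8258
Band 5: 6898 * 0.954 = 6581
Band 6: 3625 * 0.923 = 3346
Band 7: 11907 * 0.909 + 4858 * 0.257 = 10823 + 1249 = 12072
Population now: 0–14=2008, 15–29=1589, 30–44=15351, 45–59=8258, 60–74=6581, 75–89=3346, 90+=12072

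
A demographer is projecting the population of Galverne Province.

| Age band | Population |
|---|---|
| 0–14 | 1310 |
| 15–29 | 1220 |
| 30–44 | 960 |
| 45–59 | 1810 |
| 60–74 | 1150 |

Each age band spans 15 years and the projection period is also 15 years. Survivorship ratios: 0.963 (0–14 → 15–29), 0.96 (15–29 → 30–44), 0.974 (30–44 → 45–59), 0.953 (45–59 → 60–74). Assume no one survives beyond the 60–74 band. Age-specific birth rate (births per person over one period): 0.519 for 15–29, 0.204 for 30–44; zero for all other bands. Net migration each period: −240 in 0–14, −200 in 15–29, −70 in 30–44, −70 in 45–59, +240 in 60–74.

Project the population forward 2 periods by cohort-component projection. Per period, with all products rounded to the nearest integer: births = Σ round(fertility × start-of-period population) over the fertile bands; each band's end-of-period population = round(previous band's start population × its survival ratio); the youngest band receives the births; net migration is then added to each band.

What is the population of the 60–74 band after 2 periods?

Numbering the bands 1..5 from youngest to oldest:
After projecting period 1:
Births: 1220 × 0.519 = 633 ; 960 × 0.204 = 196 — total 829
Band 2: 1310 × 0.963 = 1262
Band 3: 1220 × 0.96 = 1171
Band 4: 960 × 0.974 = 935
Band 5: 1810 × 0.953 = 1725
Net migration: Band 1 − 240 → 589; Band 2 − 200 → 1062; Band 3 − 70 → 1101; Band 4 − 70 → 865; Band 5 + 240 → 1965
Giving 589 / 1062 / 1101 / 865 / 1965.
After projecting period 2:
Births: 1062 × 0.519 = 551 ; 1101 × 0.204 = 225 — total 776
Band 2: 589 × 0.963 = 567
Band 3: 1062 × 0.96 = 1020
Band 4: 1101 × 0.974 = 1072
Band 5: 865 × 0.953 = 824
Net migration: Band 1 − 240 → 536; Band 2 − 200 → 367; Band 3 − 70 → 950; Band 4 − 70 → 1002; Band 5 + 240 → 1064
Giving 536 / 367 / 950 / 1002 / 1064.

1064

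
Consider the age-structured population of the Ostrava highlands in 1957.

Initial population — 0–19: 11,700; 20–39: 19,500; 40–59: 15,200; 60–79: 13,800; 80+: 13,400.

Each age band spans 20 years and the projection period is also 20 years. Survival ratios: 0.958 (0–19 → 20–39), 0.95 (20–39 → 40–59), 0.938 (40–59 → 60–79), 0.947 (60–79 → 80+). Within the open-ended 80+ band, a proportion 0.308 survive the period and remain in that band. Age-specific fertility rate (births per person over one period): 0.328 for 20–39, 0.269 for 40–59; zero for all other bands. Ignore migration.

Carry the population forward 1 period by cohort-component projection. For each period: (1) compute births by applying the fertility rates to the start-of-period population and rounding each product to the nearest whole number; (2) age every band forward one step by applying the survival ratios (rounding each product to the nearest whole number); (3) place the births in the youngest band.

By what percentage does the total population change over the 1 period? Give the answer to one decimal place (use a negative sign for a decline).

-2.6

[period 1]
Births: 19500 * 0.328 = 6396 ; 15200 * 0.269 = 4089 ⇒ total 10485
20–39: 11700 * 0.958 = 11209
40–59: 19500 * 0.95 = 18525
60–79: 15200 * 0.938 = 14258
80+: 13800 * 0.947 + 13400 * 0.308 = 13069 + 4127 = 17196
Giving 10485 / 11209 / 18525 / 14258 / 17196.
Total: 73600 → 71673; change = -1927; percentage change = -2.6%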